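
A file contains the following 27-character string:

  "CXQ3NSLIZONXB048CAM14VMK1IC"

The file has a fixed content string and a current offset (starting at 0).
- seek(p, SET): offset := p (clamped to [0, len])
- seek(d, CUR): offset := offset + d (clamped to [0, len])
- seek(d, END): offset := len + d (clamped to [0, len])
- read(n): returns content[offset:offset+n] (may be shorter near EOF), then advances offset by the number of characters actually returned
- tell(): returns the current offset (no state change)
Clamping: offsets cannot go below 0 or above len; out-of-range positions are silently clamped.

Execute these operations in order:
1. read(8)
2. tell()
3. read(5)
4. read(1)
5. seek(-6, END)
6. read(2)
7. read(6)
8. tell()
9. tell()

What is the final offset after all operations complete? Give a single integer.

Answer: 27

Derivation:
After 1 (read(8)): returned 'CXQ3NSLI', offset=8
After 2 (tell()): offset=8
After 3 (read(5)): returned 'ZONXB', offset=13
After 4 (read(1)): returned '0', offset=14
After 5 (seek(-6, END)): offset=21
After 6 (read(2)): returned 'VM', offset=23
After 7 (read(6)): returned 'K1IC', offset=27
After 8 (tell()): offset=27
After 9 (tell()): offset=27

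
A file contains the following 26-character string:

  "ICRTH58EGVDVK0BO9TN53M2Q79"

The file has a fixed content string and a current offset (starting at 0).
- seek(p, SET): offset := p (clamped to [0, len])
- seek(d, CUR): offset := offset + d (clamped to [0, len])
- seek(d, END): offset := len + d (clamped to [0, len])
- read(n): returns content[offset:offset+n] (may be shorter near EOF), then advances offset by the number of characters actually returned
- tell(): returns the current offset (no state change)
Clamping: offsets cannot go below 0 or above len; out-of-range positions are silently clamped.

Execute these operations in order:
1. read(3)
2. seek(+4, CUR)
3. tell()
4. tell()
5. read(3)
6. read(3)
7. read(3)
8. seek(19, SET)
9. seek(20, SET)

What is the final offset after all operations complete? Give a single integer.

Answer: 20

Derivation:
After 1 (read(3)): returned 'ICR', offset=3
After 2 (seek(+4, CUR)): offset=7
After 3 (tell()): offset=7
After 4 (tell()): offset=7
After 5 (read(3)): returned 'EGV', offset=10
After 6 (read(3)): returned 'DVK', offset=13
After 7 (read(3)): returned '0BO', offset=16
After 8 (seek(19, SET)): offset=19
After 9 (seek(20, SET)): offset=20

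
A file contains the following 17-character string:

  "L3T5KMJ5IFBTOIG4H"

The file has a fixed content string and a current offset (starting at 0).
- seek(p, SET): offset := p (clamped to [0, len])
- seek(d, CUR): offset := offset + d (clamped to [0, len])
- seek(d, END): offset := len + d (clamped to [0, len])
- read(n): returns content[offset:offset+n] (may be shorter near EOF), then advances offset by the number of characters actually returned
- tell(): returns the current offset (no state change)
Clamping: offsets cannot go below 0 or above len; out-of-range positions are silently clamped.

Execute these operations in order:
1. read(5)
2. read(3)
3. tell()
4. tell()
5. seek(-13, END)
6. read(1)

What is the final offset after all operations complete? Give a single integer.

After 1 (read(5)): returned 'L3T5K', offset=5
After 2 (read(3)): returned 'MJ5', offset=8
After 3 (tell()): offset=8
After 4 (tell()): offset=8
After 5 (seek(-13, END)): offset=4
After 6 (read(1)): returned 'K', offset=5

Answer: 5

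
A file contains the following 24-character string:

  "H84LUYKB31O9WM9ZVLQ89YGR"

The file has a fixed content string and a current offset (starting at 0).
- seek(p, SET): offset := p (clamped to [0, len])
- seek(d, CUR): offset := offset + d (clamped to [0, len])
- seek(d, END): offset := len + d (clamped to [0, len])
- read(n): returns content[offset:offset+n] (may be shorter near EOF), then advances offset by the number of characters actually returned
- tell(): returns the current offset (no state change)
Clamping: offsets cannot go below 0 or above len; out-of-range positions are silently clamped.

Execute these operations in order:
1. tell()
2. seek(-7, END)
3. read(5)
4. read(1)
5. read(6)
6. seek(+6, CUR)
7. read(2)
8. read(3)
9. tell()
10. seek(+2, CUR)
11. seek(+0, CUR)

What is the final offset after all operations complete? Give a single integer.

Answer: 24

Derivation:
After 1 (tell()): offset=0
After 2 (seek(-7, END)): offset=17
After 3 (read(5)): returned 'LQ89Y', offset=22
After 4 (read(1)): returned 'G', offset=23
After 5 (read(6)): returned 'R', offset=24
After 6 (seek(+6, CUR)): offset=24
After 7 (read(2)): returned '', offset=24
After 8 (read(3)): returned '', offset=24
After 9 (tell()): offset=24
After 10 (seek(+2, CUR)): offset=24
After 11 (seek(+0, CUR)): offset=24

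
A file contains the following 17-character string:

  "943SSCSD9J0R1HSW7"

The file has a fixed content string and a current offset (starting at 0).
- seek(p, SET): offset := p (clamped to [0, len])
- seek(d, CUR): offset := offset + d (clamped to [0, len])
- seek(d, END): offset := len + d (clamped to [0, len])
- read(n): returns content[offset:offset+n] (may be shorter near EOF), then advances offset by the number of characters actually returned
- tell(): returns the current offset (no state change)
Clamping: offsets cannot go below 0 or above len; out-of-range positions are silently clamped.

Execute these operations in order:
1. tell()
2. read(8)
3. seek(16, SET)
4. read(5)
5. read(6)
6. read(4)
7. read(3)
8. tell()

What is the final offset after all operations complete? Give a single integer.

After 1 (tell()): offset=0
After 2 (read(8)): returned '943SSCSD', offset=8
After 3 (seek(16, SET)): offset=16
After 4 (read(5)): returned '7', offset=17
After 5 (read(6)): returned '', offset=17
After 6 (read(4)): returned '', offset=17
After 7 (read(3)): returned '', offset=17
After 8 (tell()): offset=17

Answer: 17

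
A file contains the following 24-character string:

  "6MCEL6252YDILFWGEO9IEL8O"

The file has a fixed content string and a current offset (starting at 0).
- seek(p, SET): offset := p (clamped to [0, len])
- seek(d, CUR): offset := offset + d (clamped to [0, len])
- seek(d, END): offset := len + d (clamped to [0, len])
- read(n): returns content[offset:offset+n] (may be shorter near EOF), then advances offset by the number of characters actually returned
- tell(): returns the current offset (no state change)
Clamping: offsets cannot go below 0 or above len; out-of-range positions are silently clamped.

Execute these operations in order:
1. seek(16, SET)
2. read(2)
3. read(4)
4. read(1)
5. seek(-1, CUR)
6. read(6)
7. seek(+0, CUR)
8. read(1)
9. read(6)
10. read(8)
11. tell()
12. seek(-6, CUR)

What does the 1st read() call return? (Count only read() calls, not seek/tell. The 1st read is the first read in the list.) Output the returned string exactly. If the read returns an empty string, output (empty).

Answer: EO

Derivation:
After 1 (seek(16, SET)): offset=16
After 2 (read(2)): returned 'EO', offset=18
After 3 (read(4)): returned '9IEL', offset=22
After 4 (read(1)): returned '8', offset=23
After 5 (seek(-1, CUR)): offset=22
After 6 (read(6)): returned '8O', offset=24
After 7 (seek(+0, CUR)): offset=24
After 8 (read(1)): returned '', offset=24
After 9 (read(6)): returned '', offset=24
After 10 (read(8)): returned '', offset=24
After 11 (tell()): offset=24
After 12 (seek(-6, CUR)): offset=18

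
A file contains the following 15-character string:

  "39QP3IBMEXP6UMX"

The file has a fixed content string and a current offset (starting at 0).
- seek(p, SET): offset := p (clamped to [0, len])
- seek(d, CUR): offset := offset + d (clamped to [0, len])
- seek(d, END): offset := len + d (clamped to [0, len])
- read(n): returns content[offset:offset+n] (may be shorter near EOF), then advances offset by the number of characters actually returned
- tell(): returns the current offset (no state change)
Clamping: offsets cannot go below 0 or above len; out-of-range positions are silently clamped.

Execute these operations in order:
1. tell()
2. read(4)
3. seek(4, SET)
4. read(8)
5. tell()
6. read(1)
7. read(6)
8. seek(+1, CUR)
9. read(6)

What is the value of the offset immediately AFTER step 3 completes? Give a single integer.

Answer: 4

Derivation:
After 1 (tell()): offset=0
After 2 (read(4)): returned '39QP', offset=4
After 3 (seek(4, SET)): offset=4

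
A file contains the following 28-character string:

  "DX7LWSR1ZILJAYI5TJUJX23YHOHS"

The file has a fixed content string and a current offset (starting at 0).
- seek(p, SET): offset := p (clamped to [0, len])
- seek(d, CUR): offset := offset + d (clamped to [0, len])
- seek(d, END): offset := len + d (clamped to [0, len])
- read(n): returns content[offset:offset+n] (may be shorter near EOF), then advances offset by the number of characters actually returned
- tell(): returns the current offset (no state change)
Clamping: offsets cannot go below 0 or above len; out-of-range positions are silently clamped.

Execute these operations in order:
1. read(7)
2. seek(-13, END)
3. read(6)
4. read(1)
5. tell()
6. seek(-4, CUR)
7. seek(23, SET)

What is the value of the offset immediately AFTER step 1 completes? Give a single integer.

Answer: 7

Derivation:
After 1 (read(7)): returned 'DX7LWSR', offset=7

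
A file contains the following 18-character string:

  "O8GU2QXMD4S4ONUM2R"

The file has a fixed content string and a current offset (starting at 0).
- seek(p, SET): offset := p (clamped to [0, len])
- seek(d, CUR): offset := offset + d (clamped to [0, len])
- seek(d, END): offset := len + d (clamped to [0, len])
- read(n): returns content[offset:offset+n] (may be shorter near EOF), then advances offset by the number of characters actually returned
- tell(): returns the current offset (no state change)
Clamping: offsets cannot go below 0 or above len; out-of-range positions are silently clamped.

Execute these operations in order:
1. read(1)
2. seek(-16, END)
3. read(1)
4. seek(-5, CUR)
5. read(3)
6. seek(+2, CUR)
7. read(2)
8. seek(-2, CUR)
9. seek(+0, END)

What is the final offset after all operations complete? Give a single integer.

Answer: 18

Derivation:
After 1 (read(1)): returned 'O', offset=1
After 2 (seek(-16, END)): offset=2
After 3 (read(1)): returned 'G', offset=3
After 4 (seek(-5, CUR)): offset=0
After 5 (read(3)): returned 'O8G', offset=3
After 6 (seek(+2, CUR)): offset=5
After 7 (read(2)): returned 'QX', offset=7
After 8 (seek(-2, CUR)): offset=5
After 9 (seek(+0, END)): offset=18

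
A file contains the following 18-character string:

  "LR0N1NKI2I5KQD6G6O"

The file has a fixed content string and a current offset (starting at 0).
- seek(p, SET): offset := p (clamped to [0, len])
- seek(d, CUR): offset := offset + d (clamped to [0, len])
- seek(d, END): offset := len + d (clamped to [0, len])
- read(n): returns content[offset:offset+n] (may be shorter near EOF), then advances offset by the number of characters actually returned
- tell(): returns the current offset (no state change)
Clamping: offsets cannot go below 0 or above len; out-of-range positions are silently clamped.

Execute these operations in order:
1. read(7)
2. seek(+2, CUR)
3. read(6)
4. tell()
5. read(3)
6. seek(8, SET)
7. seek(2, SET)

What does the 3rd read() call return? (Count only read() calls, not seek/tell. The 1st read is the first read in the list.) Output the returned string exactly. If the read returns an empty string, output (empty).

After 1 (read(7)): returned 'LR0N1NK', offset=7
After 2 (seek(+2, CUR)): offset=9
After 3 (read(6)): returned 'I5KQD6', offset=15
After 4 (tell()): offset=15
After 5 (read(3)): returned 'G6O', offset=18
After 6 (seek(8, SET)): offset=8
After 7 (seek(2, SET)): offset=2

Answer: G6O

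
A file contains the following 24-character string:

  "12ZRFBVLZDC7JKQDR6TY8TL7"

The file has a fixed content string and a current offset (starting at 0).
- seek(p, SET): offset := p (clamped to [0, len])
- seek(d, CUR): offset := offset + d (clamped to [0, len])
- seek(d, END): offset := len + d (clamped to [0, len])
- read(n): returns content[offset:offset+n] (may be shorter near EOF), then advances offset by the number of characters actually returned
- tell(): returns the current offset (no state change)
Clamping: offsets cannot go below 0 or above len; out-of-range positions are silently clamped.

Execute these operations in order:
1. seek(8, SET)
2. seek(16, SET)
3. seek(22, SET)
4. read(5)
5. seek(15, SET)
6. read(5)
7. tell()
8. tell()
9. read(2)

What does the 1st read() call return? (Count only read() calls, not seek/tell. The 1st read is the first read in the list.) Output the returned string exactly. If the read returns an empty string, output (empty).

After 1 (seek(8, SET)): offset=8
After 2 (seek(16, SET)): offset=16
After 3 (seek(22, SET)): offset=22
After 4 (read(5)): returned 'L7', offset=24
After 5 (seek(15, SET)): offset=15
After 6 (read(5)): returned 'DR6TY', offset=20
After 7 (tell()): offset=20
After 8 (tell()): offset=20
After 9 (read(2)): returned '8T', offset=22

Answer: L7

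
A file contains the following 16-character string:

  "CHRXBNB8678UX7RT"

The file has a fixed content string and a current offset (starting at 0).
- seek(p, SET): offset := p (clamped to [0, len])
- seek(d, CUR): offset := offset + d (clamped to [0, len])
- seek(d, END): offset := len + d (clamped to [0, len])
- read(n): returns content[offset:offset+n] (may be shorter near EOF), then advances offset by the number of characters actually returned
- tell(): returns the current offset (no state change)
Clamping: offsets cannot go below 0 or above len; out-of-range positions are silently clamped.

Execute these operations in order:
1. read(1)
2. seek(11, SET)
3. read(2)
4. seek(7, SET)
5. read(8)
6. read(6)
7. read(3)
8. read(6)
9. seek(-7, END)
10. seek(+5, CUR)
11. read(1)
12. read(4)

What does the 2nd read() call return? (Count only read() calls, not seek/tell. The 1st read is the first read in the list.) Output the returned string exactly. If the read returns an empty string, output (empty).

Answer: UX

Derivation:
After 1 (read(1)): returned 'C', offset=1
After 2 (seek(11, SET)): offset=11
After 3 (read(2)): returned 'UX', offset=13
After 4 (seek(7, SET)): offset=7
After 5 (read(8)): returned '8678UX7R', offset=15
After 6 (read(6)): returned 'T', offset=16
After 7 (read(3)): returned '', offset=16
After 8 (read(6)): returned '', offset=16
After 9 (seek(-7, END)): offset=9
After 10 (seek(+5, CUR)): offset=14
After 11 (read(1)): returned 'R', offset=15
After 12 (read(4)): returned 'T', offset=16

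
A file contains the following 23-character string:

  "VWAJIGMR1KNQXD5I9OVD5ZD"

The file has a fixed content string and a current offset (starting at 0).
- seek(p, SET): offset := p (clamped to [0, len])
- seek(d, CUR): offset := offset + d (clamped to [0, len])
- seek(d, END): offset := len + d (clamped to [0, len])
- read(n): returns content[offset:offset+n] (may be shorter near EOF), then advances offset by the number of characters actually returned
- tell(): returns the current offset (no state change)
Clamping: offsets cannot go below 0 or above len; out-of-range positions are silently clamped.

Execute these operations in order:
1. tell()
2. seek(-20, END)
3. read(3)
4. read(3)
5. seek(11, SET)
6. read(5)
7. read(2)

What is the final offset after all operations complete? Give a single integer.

After 1 (tell()): offset=0
After 2 (seek(-20, END)): offset=3
After 3 (read(3)): returned 'JIG', offset=6
After 4 (read(3)): returned 'MR1', offset=9
After 5 (seek(11, SET)): offset=11
After 6 (read(5)): returned 'QXD5I', offset=16
After 7 (read(2)): returned '9O', offset=18

Answer: 18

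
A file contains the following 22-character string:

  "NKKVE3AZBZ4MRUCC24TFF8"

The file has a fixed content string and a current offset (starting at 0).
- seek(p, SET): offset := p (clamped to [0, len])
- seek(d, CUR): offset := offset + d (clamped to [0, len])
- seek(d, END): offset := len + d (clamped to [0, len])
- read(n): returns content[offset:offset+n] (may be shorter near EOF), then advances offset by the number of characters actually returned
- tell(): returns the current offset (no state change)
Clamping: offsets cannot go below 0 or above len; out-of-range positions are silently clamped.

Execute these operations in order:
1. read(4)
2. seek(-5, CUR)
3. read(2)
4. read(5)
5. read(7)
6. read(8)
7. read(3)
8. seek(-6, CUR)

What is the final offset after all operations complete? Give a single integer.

After 1 (read(4)): returned 'NKKV', offset=4
After 2 (seek(-5, CUR)): offset=0
After 3 (read(2)): returned 'NK', offset=2
After 4 (read(5)): returned 'KVE3A', offset=7
After 5 (read(7)): returned 'ZBZ4MRU', offset=14
After 6 (read(8)): returned 'CC24TFF8', offset=22
After 7 (read(3)): returned '', offset=22
After 8 (seek(-6, CUR)): offset=16

Answer: 16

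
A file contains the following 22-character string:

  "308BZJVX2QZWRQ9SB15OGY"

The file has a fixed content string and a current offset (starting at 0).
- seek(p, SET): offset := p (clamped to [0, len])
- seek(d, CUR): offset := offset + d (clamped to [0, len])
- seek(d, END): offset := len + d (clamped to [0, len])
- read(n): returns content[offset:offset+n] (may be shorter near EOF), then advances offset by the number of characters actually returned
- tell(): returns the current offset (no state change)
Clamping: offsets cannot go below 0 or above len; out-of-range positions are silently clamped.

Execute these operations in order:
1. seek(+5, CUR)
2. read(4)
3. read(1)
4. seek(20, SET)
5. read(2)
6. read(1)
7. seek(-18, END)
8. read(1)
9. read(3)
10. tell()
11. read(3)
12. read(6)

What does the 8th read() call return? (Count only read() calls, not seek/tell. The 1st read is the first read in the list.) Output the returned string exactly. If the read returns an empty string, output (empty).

Answer: WRQ9SB

Derivation:
After 1 (seek(+5, CUR)): offset=5
After 2 (read(4)): returned 'JVX2', offset=9
After 3 (read(1)): returned 'Q', offset=10
After 4 (seek(20, SET)): offset=20
After 5 (read(2)): returned 'GY', offset=22
After 6 (read(1)): returned '', offset=22
After 7 (seek(-18, END)): offset=4
After 8 (read(1)): returned 'Z', offset=5
After 9 (read(3)): returned 'JVX', offset=8
After 10 (tell()): offset=8
After 11 (read(3)): returned '2QZ', offset=11
After 12 (read(6)): returned 'WRQ9SB', offset=17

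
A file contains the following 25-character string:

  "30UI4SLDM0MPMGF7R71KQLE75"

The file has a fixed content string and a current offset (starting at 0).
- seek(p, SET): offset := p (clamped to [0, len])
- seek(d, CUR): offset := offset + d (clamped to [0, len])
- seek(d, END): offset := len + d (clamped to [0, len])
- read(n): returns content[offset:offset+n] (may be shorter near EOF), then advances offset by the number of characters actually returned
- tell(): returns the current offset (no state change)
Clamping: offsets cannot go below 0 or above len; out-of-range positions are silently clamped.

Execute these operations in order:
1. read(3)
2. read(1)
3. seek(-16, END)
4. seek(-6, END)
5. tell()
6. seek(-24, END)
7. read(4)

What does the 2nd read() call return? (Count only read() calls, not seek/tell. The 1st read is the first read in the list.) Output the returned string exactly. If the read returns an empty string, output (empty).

After 1 (read(3)): returned '30U', offset=3
After 2 (read(1)): returned 'I', offset=4
After 3 (seek(-16, END)): offset=9
After 4 (seek(-6, END)): offset=19
After 5 (tell()): offset=19
After 6 (seek(-24, END)): offset=1
After 7 (read(4)): returned '0UI4', offset=5

Answer: I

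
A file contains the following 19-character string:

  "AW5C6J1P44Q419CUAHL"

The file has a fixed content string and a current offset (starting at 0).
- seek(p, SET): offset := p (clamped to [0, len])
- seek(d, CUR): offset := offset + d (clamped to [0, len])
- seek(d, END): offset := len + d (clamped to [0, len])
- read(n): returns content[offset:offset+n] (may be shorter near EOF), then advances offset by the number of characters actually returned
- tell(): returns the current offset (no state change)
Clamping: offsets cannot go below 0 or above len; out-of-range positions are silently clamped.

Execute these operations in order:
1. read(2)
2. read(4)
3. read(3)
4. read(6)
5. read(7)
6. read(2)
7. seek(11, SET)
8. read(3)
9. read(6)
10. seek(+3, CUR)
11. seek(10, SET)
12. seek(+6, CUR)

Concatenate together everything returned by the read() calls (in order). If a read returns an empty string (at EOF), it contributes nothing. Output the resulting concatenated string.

Answer: AW5C6J1P44Q419CUAHL419CUAHL

Derivation:
After 1 (read(2)): returned 'AW', offset=2
After 2 (read(4)): returned '5C6J', offset=6
After 3 (read(3)): returned '1P4', offset=9
After 4 (read(6)): returned '4Q419C', offset=15
After 5 (read(7)): returned 'UAHL', offset=19
After 6 (read(2)): returned '', offset=19
After 7 (seek(11, SET)): offset=11
After 8 (read(3)): returned '419', offset=14
After 9 (read(6)): returned 'CUAHL', offset=19
After 10 (seek(+3, CUR)): offset=19
After 11 (seek(10, SET)): offset=10
After 12 (seek(+6, CUR)): offset=16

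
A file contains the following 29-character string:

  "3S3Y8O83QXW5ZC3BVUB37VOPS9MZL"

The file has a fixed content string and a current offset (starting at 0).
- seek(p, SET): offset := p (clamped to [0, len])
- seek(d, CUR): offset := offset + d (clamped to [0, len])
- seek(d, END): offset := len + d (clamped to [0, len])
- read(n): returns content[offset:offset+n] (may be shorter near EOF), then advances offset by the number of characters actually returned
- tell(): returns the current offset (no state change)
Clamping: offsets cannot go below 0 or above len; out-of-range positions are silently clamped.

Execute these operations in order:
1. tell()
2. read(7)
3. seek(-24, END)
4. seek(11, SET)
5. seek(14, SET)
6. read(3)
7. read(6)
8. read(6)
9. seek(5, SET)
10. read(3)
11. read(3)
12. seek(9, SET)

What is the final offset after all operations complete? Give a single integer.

Answer: 9

Derivation:
After 1 (tell()): offset=0
After 2 (read(7)): returned '3S3Y8O8', offset=7
After 3 (seek(-24, END)): offset=5
After 4 (seek(11, SET)): offset=11
After 5 (seek(14, SET)): offset=14
After 6 (read(3)): returned '3BV', offset=17
After 7 (read(6)): returned 'UB37VO', offset=23
After 8 (read(6)): returned 'PS9MZL', offset=29
After 9 (seek(5, SET)): offset=5
After 10 (read(3)): returned 'O83', offset=8
After 11 (read(3)): returned 'QXW', offset=11
After 12 (seek(9, SET)): offset=9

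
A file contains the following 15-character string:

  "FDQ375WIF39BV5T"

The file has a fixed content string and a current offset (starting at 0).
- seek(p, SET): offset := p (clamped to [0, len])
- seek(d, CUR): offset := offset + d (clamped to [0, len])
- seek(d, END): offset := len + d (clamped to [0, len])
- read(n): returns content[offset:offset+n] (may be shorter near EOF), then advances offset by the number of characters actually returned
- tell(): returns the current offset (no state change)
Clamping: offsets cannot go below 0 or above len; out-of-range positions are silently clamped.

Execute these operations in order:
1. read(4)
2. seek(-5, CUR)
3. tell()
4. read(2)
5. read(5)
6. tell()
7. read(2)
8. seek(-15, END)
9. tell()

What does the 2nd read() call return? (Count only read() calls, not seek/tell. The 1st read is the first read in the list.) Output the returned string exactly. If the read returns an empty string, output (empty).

After 1 (read(4)): returned 'FDQ3', offset=4
After 2 (seek(-5, CUR)): offset=0
After 3 (tell()): offset=0
After 4 (read(2)): returned 'FD', offset=2
After 5 (read(5)): returned 'Q375W', offset=7
After 6 (tell()): offset=7
After 7 (read(2)): returned 'IF', offset=9
After 8 (seek(-15, END)): offset=0
After 9 (tell()): offset=0

Answer: FD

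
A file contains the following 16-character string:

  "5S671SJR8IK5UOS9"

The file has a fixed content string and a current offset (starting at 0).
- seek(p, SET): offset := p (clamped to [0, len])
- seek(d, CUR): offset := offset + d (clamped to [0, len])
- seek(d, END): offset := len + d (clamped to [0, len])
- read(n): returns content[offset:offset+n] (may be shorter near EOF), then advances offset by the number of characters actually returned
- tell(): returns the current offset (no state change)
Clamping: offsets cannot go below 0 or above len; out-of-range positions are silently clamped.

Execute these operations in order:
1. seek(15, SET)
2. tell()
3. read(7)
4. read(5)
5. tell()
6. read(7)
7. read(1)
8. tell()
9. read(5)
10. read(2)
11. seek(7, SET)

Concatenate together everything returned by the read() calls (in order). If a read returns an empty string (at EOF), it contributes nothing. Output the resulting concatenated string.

Answer: 9

Derivation:
After 1 (seek(15, SET)): offset=15
After 2 (tell()): offset=15
After 3 (read(7)): returned '9', offset=16
After 4 (read(5)): returned '', offset=16
After 5 (tell()): offset=16
After 6 (read(7)): returned '', offset=16
After 7 (read(1)): returned '', offset=16
After 8 (tell()): offset=16
After 9 (read(5)): returned '', offset=16
After 10 (read(2)): returned '', offset=16
After 11 (seek(7, SET)): offset=7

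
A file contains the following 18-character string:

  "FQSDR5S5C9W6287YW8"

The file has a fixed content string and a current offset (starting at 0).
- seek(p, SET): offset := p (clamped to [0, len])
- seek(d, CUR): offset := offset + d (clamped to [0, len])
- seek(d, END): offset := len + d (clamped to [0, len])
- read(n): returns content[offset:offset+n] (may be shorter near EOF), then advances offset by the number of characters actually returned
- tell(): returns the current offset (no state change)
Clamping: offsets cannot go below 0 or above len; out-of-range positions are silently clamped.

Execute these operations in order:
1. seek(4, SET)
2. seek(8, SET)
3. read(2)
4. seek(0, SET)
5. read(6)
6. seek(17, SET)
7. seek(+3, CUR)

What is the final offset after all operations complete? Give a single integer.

After 1 (seek(4, SET)): offset=4
After 2 (seek(8, SET)): offset=8
After 3 (read(2)): returned 'C9', offset=10
After 4 (seek(0, SET)): offset=0
After 5 (read(6)): returned 'FQSDR5', offset=6
After 6 (seek(17, SET)): offset=17
After 7 (seek(+3, CUR)): offset=18

Answer: 18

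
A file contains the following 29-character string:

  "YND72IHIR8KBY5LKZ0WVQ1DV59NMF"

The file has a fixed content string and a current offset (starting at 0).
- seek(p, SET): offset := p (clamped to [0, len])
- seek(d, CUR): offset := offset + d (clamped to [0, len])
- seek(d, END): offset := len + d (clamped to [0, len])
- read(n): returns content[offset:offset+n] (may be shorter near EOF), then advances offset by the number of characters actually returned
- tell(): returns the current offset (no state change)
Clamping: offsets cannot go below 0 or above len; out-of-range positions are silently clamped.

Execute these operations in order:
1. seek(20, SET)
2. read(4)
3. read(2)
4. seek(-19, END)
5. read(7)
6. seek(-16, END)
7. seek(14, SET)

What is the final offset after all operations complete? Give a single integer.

Answer: 14

Derivation:
After 1 (seek(20, SET)): offset=20
After 2 (read(4)): returned 'Q1DV', offset=24
After 3 (read(2)): returned '59', offset=26
After 4 (seek(-19, END)): offset=10
After 5 (read(7)): returned 'KBY5LKZ', offset=17
After 6 (seek(-16, END)): offset=13
After 7 (seek(14, SET)): offset=14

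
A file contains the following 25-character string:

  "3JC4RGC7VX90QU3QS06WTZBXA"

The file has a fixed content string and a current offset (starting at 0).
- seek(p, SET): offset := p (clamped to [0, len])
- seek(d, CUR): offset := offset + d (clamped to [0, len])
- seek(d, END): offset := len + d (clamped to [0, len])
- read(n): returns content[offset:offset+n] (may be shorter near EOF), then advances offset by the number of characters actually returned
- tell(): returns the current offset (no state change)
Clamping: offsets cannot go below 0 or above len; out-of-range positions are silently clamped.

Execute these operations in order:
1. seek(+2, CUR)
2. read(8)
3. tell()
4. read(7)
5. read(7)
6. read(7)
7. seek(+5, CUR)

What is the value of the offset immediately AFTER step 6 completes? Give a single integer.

Answer: 25

Derivation:
After 1 (seek(+2, CUR)): offset=2
After 2 (read(8)): returned 'C4RGC7VX', offset=10
After 3 (tell()): offset=10
After 4 (read(7)): returned '90QU3QS', offset=17
After 5 (read(7)): returned '06WTZBX', offset=24
After 6 (read(7)): returned 'A', offset=25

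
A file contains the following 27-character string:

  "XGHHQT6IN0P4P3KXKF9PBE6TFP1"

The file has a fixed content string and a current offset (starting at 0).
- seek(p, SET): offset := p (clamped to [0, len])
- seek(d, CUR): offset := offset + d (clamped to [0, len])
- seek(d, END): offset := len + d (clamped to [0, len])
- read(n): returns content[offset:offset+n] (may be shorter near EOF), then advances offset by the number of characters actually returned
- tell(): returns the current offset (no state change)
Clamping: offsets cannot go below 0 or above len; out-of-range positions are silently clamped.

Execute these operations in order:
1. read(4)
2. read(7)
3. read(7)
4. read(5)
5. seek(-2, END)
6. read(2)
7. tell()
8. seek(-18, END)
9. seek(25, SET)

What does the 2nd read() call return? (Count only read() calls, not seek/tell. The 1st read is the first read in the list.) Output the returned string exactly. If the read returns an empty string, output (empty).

After 1 (read(4)): returned 'XGHH', offset=4
After 2 (read(7)): returned 'QT6IN0P', offset=11
After 3 (read(7)): returned '4P3KXKF', offset=18
After 4 (read(5)): returned '9PBE6', offset=23
After 5 (seek(-2, END)): offset=25
After 6 (read(2)): returned 'P1', offset=27
After 7 (tell()): offset=27
After 8 (seek(-18, END)): offset=9
After 9 (seek(25, SET)): offset=25

Answer: QT6IN0P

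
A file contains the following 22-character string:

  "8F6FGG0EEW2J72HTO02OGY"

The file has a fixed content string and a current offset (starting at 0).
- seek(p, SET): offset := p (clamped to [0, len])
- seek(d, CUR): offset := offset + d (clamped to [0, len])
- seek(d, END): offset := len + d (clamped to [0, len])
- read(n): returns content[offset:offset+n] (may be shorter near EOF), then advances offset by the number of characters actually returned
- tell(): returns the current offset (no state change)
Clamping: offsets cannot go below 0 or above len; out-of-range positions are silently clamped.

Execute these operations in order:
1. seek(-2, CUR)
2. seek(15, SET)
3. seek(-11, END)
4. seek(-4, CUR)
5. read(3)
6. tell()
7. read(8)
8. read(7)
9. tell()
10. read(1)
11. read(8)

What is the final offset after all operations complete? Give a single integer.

After 1 (seek(-2, CUR)): offset=0
After 2 (seek(15, SET)): offset=15
After 3 (seek(-11, END)): offset=11
After 4 (seek(-4, CUR)): offset=7
After 5 (read(3)): returned 'EEW', offset=10
After 6 (tell()): offset=10
After 7 (read(8)): returned '2J72HTO0', offset=18
After 8 (read(7)): returned '2OGY', offset=22
After 9 (tell()): offset=22
After 10 (read(1)): returned '', offset=22
After 11 (read(8)): returned '', offset=22

Answer: 22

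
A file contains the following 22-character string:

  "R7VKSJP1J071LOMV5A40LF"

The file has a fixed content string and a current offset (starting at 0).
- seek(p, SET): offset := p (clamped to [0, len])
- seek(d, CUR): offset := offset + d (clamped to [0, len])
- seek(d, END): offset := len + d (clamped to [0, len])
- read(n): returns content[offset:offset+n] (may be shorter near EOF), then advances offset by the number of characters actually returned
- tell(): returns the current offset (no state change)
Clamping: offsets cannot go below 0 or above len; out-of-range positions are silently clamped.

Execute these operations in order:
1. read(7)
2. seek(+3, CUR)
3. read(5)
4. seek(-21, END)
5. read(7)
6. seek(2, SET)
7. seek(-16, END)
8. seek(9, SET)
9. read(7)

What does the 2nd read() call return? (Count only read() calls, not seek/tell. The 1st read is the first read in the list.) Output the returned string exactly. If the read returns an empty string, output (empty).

After 1 (read(7)): returned 'R7VKSJP', offset=7
After 2 (seek(+3, CUR)): offset=10
After 3 (read(5)): returned '71LOM', offset=15
After 4 (seek(-21, END)): offset=1
After 5 (read(7)): returned '7VKSJP1', offset=8
After 6 (seek(2, SET)): offset=2
After 7 (seek(-16, END)): offset=6
After 8 (seek(9, SET)): offset=9
After 9 (read(7)): returned '071LOMV', offset=16

Answer: 71LOM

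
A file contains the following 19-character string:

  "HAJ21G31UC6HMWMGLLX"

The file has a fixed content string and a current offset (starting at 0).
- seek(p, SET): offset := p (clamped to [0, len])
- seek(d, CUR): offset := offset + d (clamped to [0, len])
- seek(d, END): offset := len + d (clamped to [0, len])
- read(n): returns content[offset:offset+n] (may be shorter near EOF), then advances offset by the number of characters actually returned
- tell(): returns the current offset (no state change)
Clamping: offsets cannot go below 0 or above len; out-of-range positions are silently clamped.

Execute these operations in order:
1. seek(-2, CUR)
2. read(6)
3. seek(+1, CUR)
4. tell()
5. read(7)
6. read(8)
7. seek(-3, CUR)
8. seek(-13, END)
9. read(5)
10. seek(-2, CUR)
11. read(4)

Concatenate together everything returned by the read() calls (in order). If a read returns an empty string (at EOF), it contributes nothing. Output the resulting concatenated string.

After 1 (seek(-2, CUR)): offset=0
After 2 (read(6)): returned 'HAJ21G', offset=6
After 3 (seek(+1, CUR)): offset=7
After 4 (tell()): offset=7
After 5 (read(7)): returned '1UC6HMW', offset=14
After 6 (read(8)): returned 'MGLLX', offset=19
After 7 (seek(-3, CUR)): offset=16
After 8 (seek(-13, END)): offset=6
After 9 (read(5)): returned '31UC6', offset=11
After 10 (seek(-2, CUR)): offset=9
After 11 (read(4)): returned 'C6HM', offset=13

Answer: HAJ21G1UC6HMWMGLLX31UC6C6HM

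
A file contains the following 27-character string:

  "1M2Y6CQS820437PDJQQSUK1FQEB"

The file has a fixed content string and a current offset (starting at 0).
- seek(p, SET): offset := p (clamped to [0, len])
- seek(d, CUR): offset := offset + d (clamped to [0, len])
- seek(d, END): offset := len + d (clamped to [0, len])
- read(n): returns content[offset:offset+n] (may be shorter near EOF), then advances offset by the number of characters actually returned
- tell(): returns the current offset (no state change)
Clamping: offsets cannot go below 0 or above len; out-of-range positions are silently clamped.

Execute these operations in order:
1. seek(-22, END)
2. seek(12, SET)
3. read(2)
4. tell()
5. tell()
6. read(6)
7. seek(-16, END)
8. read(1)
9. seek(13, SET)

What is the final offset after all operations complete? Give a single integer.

After 1 (seek(-22, END)): offset=5
After 2 (seek(12, SET)): offset=12
After 3 (read(2)): returned '37', offset=14
After 4 (tell()): offset=14
After 5 (tell()): offset=14
After 6 (read(6)): returned 'PDJQQS', offset=20
After 7 (seek(-16, END)): offset=11
After 8 (read(1)): returned '4', offset=12
After 9 (seek(13, SET)): offset=13

Answer: 13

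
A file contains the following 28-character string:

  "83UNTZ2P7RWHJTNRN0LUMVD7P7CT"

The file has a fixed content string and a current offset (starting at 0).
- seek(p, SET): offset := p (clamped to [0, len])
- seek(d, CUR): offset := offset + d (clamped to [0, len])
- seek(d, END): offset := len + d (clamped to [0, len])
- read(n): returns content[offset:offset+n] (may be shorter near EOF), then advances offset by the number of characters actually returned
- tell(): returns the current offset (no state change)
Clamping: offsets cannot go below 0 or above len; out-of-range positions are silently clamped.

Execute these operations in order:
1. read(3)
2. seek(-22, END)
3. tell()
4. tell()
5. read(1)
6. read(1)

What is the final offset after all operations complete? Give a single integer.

After 1 (read(3)): returned '83U', offset=3
After 2 (seek(-22, END)): offset=6
After 3 (tell()): offset=6
After 4 (tell()): offset=6
After 5 (read(1)): returned '2', offset=7
After 6 (read(1)): returned 'P', offset=8

Answer: 8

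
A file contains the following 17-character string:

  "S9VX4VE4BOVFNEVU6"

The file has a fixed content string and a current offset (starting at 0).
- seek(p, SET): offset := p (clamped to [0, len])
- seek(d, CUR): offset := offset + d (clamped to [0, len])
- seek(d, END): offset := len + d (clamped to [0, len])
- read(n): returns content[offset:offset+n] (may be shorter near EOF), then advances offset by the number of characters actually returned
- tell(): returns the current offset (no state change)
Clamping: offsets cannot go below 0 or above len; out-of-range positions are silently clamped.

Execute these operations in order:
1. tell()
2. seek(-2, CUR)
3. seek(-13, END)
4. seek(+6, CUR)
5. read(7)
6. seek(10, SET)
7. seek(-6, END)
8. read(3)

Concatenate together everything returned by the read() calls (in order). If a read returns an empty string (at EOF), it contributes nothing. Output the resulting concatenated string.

After 1 (tell()): offset=0
After 2 (seek(-2, CUR)): offset=0
After 3 (seek(-13, END)): offset=4
After 4 (seek(+6, CUR)): offset=10
After 5 (read(7)): returned 'VFNEVU6', offset=17
After 6 (seek(10, SET)): offset=10
After 7 (seek(-6, END)): offset=11
After 8 (read(3)): returned 'FNE', offset=14

Answer: VFNEVU6FNE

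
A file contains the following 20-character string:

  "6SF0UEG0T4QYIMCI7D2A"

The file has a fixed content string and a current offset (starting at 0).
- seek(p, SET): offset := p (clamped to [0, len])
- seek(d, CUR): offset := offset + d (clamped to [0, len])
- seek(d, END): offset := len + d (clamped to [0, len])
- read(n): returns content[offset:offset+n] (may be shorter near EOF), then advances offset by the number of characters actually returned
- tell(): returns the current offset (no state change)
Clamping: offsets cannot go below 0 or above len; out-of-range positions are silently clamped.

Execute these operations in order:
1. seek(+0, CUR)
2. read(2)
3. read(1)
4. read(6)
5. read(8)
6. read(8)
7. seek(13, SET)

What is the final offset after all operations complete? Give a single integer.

Answer: 13

Derivation:
After 1 (seek(+0, CUR)): offset=0
After 2 (read(2)): returned '6S', offset=2
After 3 (read(1)): returned 'F', offset=3
After 4 (read(6)): returned '0UEG0T', offset=9
After 5 (read(8)): returned '4QYIMCI7', offset=17
After 6 (read(8)): returned 'D2A', offset=20
After 7 (seek(13, SET)): offset=13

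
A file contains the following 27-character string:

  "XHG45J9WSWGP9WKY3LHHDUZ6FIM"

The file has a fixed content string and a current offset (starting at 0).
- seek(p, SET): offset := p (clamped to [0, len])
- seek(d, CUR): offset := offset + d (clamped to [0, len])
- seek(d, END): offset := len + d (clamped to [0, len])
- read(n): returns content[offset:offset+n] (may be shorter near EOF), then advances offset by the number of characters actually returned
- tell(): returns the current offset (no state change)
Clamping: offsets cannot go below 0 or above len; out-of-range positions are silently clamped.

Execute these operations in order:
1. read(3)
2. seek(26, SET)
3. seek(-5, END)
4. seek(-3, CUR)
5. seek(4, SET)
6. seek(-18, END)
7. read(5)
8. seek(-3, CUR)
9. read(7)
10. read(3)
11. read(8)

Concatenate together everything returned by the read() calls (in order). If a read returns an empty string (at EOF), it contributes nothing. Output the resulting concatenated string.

After 1 (read(3)): returned 'XHG', offset=3
After 2 (seek(26, SET)): offset=26
After 3 (seek(-5, END)): offset=22
After 4 (seek(-3, CUR)): offset=19
After 5 (seek(4, SET)): offset=4
After 6 (seek(-18, END)): offset=9
After 7 (read(5)): returned 'WGP9W', offset=14
After 8 (seek(-3, CUR)): offset=11
After 9 (read(7)): returned 'P9WKY3L', offset=18
After 10 (read(3)): returned 'HHD', offset=21
After 11 (read(8)): returned 'UZ6FIM', offset=27

Answer: XHGWGP9WP9WKY3LHHDUZ6FIM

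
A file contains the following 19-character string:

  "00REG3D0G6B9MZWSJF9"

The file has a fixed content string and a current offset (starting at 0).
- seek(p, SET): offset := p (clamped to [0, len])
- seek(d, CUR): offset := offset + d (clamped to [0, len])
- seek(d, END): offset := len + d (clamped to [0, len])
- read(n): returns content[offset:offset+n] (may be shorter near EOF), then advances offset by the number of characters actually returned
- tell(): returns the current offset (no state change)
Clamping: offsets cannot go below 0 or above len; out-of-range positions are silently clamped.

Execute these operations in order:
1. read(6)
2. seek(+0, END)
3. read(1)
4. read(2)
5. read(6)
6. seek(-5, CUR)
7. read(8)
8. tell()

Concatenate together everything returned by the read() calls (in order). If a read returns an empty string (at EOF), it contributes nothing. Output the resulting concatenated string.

After 1 (read(6)): returned '00REG3', offset=6
After 2 (seek(+0, END)): offset=19
After 3 (read(1)): returned '', offset=19
After 4 (read(2)): returned '', offset=19
After 5 (read(6)): returned '', offset=19
After 6 (seek(-5, CUR)): offset=14
After 7 (read(8)): returned 'WSJF9', offset=19
After 8 (tell()): offset=19

Answer: 00REG3WSJF9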